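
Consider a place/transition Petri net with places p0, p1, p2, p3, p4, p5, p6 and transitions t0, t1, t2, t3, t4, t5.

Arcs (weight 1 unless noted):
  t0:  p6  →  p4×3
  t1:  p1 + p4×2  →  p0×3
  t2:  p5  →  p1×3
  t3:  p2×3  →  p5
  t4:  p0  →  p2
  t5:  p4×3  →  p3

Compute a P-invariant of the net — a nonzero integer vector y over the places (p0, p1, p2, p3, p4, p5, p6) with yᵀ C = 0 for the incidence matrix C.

Incidence matrix C (rows=places, cols=transitions):
       t0   t1   t2   t3   t4   t5
   p0   0    3    0    0   -1    0
   p1   0   -1    3    0    0    0
   p2   0    0    0   -3    1    0
   p3   0    0    0    0    0    1
   p4   3   -2    0    0    0   -3
   p5   0    0   -1    1    0    0
   p6  -1    0    0    0    0    0

Candidate y = [1, 1, 1, 3, 1, 3, 3]; check y·C column-wise:
  col t0: 1·0 + 1·0 + 1·0 + 3·0 + 1·3 + 3·0 + 3·-1 = 0
  col t1: 1·3 + 1·-1 + 1·0 + 3·0 + 1·-2 + 3·0 + 3·0 = 0
  col t2: 1·0 + 1·3 + 1·0 + 3·0 + 1·0 + 3·-1 + 3·0 = 0
  col t3: 1·0 + 1·0 + 1·-3 + 3·0 + 1·0 + 3·1 + 3·0 = 0
  col t4: 1·-1 + 1·0 + 1·1 + 3·0 + 1·0 + 3·0 + 3·0 = 0
  col t5: 1·0 + 1·0 + 1·0 + 3·1 + 1·-3 + 3·0 + 3·0 = 0

y = (p0:1, p1:1, p2:1, p3:3, p4:1, p5:3, p6:3)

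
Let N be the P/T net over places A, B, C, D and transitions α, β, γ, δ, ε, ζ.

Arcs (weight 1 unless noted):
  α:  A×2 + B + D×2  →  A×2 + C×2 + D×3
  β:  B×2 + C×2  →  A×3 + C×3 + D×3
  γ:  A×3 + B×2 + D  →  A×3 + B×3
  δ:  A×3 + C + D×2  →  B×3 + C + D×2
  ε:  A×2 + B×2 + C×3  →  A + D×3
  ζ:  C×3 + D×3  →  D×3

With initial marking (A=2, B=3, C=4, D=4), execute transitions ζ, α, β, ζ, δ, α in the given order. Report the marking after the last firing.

step 1: fire ζ:  (A=2, B=3, C=4, D=4) → (A=2, B=3, C=1, D=4)
step 2: fire α:  (A=2, B=3, C=1, D=4) → (A=2, B=2, C=3, D=5)
step 3: fire β:  (A=2, B=2, C=3, D=5) → (A=5, B=0, C=4, D=8)
step 4: fire ζ:  (A=5, B=0, C=4, D=8) → (A=5, B=0, C=1, D=8)
step 5: fire δ:  (A=5, B=0, C=1, D=8) → (A=2, B=3, C=1, D=8)
step 6: fire α:  (A=2, B=3, C=1, D=8) → (A=2, B=2, C=3, D=9)

(A=2, B=2, C=3, D=9)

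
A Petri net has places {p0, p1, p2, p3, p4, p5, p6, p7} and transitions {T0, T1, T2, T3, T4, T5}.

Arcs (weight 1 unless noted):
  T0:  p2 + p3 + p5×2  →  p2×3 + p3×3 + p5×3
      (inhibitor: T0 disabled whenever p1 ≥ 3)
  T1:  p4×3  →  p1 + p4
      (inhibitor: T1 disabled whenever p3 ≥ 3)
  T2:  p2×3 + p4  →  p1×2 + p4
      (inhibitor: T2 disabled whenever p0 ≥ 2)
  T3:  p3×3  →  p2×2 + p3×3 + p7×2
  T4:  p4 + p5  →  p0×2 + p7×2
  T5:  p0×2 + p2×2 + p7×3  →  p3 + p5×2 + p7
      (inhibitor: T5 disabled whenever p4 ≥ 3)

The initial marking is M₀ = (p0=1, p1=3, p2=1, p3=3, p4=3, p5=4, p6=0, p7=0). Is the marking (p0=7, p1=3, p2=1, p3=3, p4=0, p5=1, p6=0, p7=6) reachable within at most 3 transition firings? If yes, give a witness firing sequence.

step 1: fire T4:  (p0=1, p1=3, p2=1, p3=3, p4=3, p5=4, p6=0, p7=0) → (p0=3, p1=3, p2=1, p3=3, p4=2, p5=3, p6=0, p7=2)
step 2: fire T4:  (p0=3, p1=3, p2=1, p3=3, p4=2, p5=3, p6=0, p7=2) → (p0=5, p1=3, p2=1, p3=3, p4=1, p5=2, p6=0, p7=4)
step 3: fire T4:  (p0=5, p1=3, p2=1, p3=3, p4=1, p5=2, p6=0, p7=4) → (p0=7, p1=3, p2=1, p3=3, p4=0, p5=1, p6=0, p7=6)

YES — reachable via ⟨T4, T4, T4⟩ (3 firings)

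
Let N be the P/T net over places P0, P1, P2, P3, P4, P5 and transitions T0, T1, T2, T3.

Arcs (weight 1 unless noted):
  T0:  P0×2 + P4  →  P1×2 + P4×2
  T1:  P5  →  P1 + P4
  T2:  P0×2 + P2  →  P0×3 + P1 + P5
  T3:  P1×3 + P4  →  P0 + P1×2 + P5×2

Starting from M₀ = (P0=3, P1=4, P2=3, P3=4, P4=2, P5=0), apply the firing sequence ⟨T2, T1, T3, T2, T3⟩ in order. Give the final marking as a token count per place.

(P0=7, P1=5, P2=1, P3=4, P4=1, P5=5)

step 1: fire T2:  (P0=3, P1=4, P2=3, P3=4, P4=2, P5=0) → (P0=4, P1=5, P2=2, P3=4, P4=2, P5=1)
step 2: fire T1:  (P0=4, P1=5, P2=2, P3=4, P4=2, P5=1) → (P0=4, P1=6, P2=2, P3=4, P4=3, P5=0)
step 3: fire T3:  (P0=4, P1=6, P2=2, P3=4, P4=3, P5=0) → (P0=5, P1=5, P2=2, P3=4, P4=2, P5=2)
step 4: fire T2:  (P0=5, P1=5, P2=2, P3=4, P4=2, P5=2) → (P0=6, P1=6, P2=1, P3=4, P4=2, P5=3)
step 5: fire T3:  (P0=6, P1=6, P2=1, P3=4, P4=2, P5=3) → (P0=7, P1=5, P2=1, P3=4, P4=1, P5=5)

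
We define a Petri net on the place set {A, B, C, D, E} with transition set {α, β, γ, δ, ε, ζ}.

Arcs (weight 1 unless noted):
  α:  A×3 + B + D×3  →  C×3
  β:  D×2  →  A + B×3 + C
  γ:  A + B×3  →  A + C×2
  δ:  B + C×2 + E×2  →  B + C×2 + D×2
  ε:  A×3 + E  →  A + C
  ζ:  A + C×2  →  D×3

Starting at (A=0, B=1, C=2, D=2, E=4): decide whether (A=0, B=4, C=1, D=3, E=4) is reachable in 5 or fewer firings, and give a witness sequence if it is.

step 1: fire β:  (A=0, B=1, C=2, D=2, E=4) → (A=1, B=4, C=3, D=0, E=4)
step 2: fire ζ:  (A=1, B=4, C=3, D=0, E=4) → (A=0, B=4, C=1, D=3, E=4)

YES — reachable via ⟨β, ζ⟩ (2 firings)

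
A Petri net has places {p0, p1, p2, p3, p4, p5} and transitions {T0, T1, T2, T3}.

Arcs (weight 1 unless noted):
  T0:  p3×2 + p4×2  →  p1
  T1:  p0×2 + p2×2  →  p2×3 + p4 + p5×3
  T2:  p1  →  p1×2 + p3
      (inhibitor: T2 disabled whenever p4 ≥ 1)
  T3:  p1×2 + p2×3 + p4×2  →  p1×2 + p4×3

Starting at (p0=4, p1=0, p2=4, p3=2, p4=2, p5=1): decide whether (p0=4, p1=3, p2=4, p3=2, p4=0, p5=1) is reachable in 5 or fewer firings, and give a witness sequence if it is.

YES — reachable via ⟨T0, T2, T2⟩ (3 firings)

step 1: fire T0:  (p0=4, p1=0, p2=4, p3=2, p4=2, p5=1) → (p0=4, p1=1, p2=4, p3=0, p4=0, p5=1)
step 2: fire T2:  (p0=4, p1=1, p2=4, p3=0, p4=0, p5=1) → (p0=4, p1=2, p2=4, p3=1, p4=0, p5=1)
step 3: fire T2:  (p0=4, p1=2, p2=4, p3=1, p4=0, p5=1) → (p0=4, p1=3, p2=4, p3=2, p4=0, p5=1)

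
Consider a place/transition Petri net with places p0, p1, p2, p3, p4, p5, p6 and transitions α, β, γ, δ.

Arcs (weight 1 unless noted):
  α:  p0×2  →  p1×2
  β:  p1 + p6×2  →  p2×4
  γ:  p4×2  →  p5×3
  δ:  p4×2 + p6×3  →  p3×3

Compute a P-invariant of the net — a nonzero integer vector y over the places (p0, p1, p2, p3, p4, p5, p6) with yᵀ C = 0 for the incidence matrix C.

y = (p0:4, p1:4, p2:1, p3:0, p4:0, p5:0, p6:0)

Incidence matrix C (rows=places, cols=transitions):
        α    β    γ    δ
   p0  -2    0    0    0
   p1   2   -1    0    0
   p2   0    4    0    0
   p3   0    0    0    3
   p4   0    0   -2   -2
   p5   0    0    3    0
   p6   0   -2    0   -3

Candidate y = [4, 4, 1, 0, 0, 0, 0]; check y·C column-wise:
  col α: 4·-2 + 4·2 + 1·0 = 0
  col β: 4·0 + 4·-1 + 1·4 + 0·-2 = 0
  col γ: 4·0 + 4·0 + 1·0 + 0·-2 + 0·3 = 0
  col δ: 4·0 + 4·0 + 1·0 + 0·3 + 0·-2 + 0·-3 = 0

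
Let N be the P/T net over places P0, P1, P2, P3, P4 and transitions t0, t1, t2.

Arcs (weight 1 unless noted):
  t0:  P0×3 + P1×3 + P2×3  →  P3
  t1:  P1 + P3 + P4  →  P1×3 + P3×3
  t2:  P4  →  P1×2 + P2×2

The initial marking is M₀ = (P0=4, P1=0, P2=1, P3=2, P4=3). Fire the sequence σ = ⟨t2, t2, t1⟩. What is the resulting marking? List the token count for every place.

(P0=4, P1=6, P2=5, P3=4, P4=0)

step 1: fire t2:  (P0=4, P1=0, P2=1, P3=2, P4=3) → (P0=4, P1=2, P2=3, P3=2, P4=2)
step 2: fire t2:  (P0=4, P1=2, P2=3, P3=2, P4=2) → (P0=4, P1=4, P2=5, P3=2, P4=1)
step 3: fire t1:  (P0=4, P1=4, P2=5, P3=2, P4=1) → (P0=4, P1=6, P2=5, P3=4, P4=0)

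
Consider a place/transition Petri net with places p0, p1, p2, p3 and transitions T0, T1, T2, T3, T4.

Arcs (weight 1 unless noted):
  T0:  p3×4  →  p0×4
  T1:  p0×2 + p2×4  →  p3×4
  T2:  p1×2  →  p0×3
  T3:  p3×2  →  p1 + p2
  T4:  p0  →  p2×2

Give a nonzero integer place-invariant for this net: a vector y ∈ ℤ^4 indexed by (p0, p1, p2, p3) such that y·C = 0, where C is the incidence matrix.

Incidence matrix C (rows=places, cols=transitions):
       T0   T1   T2   T3   T4
   p0   4   -2    3    0   -1
   p1   0    0   -2    1    0
   p2   0   -4    0    1    2
   p3  -4    4    0   -2    0

Candidate y = [2, 3, 1, 2]; check y·C column-wise:
  col T0: 2·4 + 3·0 + 1·0 + 2·-4 = 0
  col T1: 2·-2 + 3·0 + 1·-4 + 2·4 = 0
  col T2: 2·3 + 3·-2 + 1·0 + 2·0 = 0
  col T3: 2·0 + 3·1 + 1·1 + 2·-2 = 0
  col T4: 2·-1 + 3·0 + 1·2 + 2·0 = 0

y = (p0:2, p1:3, p2:1, p3:2)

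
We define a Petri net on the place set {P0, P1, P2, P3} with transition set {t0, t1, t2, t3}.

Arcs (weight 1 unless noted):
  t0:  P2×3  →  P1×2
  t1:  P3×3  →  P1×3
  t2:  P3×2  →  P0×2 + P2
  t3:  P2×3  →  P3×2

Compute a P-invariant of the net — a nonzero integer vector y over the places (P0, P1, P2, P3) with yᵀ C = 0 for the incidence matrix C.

y = (P0:2, P1:3, P2:2, P3:3)

Incidence matrix C (rows=places, cols=transitions):
       t0   t1   t2   t3
   P0   0    0    2    0
   P1   2    3    0    0
   P2  -3    0    1   -3
   P3   0   -3   -2    2

Candidate y = [2, 3, 2, 3]; check y·C column-wise:
  col t0: 2·0 + 3·2 + 2·-3 + 3·0 = 0
  col t1: 2·0 + 3·3 + 2·0 + 3·-3 = 0
  col t2: 2·2 + 3·0 + 2·1 + 3·-2 = 0
  col t3: 2·0 + 3·0 + 2·-3 + 3·2 = 0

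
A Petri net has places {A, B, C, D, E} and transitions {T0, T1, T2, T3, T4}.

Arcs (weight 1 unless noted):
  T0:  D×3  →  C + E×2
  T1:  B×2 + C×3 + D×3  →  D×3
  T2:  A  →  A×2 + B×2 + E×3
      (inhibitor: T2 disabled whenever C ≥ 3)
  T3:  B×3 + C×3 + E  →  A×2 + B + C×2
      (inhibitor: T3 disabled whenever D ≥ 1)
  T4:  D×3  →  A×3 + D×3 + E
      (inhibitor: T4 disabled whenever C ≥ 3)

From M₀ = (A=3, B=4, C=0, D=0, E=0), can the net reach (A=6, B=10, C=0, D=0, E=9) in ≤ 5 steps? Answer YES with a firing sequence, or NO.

YES — reachable via ⟨T2, T2, T2⟩ (3 firings)

step 1: fire T2:  (A=3, B=4, C=0, D=0, E=0) → (A=4, B=6, C=0, D=0, E=3)
step 2: fire T2:  (A=4, B=6, C=0, D=0, E=3) → (A=5, B=8, C=0, D=0, E=6)
step 3: fire T2:  (A=5, B=8, C=0, D=0, E=6) → (A=6, B=10, C=0, D=0, E=9)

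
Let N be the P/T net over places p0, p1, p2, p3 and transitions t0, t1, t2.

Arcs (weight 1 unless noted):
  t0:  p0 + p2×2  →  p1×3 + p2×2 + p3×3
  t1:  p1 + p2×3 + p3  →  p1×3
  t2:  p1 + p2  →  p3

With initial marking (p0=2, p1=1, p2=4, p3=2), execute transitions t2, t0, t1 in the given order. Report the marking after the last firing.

(p0=1, p1=5, p2=0, p3=5)

step 1: fire t2:  (p0=2, p1=1, p2=4, p3=2) → (p0=2, p1=0, p2=3, p3=3)
step 2: fire t0:  (p0=2, p1=0, p2=3, p3=3) → (p0=1, p1=3, p2=3, p3=6)
step 3: fire t1:  (p0=1, p1=3, p2=3, p3=6) → (p0=1, p1=5, p2=0, p3=5)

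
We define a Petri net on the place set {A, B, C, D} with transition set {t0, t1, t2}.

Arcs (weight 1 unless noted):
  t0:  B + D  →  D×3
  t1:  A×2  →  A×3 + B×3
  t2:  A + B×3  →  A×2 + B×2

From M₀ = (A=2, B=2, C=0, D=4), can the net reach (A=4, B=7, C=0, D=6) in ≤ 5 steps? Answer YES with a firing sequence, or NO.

YES — reachable via ⟨t0, t1, t1⟩ (3 firings)

step 1: fire t0:  (A=2, B=2, C=0, D=4) → (A=2, B=1, C=0, D=6)
step 2: fire t1:  (A=2, B=1, C=0, D=6) → (A=3, B=4, C=0, D=6)
step 3: fire t1:  (A=3, B=4, C=0, D=6) → (A=4, B=7, C=0, D=6)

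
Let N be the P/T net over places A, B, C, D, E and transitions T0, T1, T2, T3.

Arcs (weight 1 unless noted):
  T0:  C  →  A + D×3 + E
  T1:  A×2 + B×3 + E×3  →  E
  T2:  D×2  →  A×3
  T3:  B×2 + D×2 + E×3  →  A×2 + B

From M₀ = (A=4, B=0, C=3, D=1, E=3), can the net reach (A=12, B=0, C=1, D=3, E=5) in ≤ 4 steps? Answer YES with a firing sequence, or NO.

YES — reachable via ⟨T0, T0, T2, T2⟩ (4 firings)

step 1: fire T0:  (A=4, B=0, C=3, D=1, E=3) → (A=5, B=0, C=2, D=4, E=4)
step 2: fire T0:  (A=5, B=0, C=2, D=4, E=4) → (A=6, B=0, C=1, D=7, E=5)
step 3: fire T2:  (A=6, B=0, C=1, D=7, E=5) → (A=9, B=0, C=1, D=5, E=5)
step 4: fire T2:  (A=9, B=0, C=1, D=5, E=5) → (A=12, B=0, C=1, D=3, E=5)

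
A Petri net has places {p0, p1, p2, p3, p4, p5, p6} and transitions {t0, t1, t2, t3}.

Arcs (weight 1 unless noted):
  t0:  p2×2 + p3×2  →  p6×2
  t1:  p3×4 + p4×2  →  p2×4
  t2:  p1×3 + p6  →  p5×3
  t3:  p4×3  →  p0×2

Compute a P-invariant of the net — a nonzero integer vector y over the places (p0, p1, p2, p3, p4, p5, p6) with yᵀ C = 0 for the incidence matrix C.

Incidence matrix C (rows=places, cols=transitions):
       t0   t1   t2   t3
   p0   0    0    0    2
   p1   0    0   -3    0
   p2  -2    4    0    0
   p3  -2   -4    0    0
   p4   0   -2    0   -3
   p5   0    0    3    0
   p6   2    0   -1    0

Candidate y = [6, 0, 1, -1, 4, 0, 0]; check y·C column-wise:
  col t0: 6·0 + 1·-2 + -1·-2 + 4·0 + 0·2 = 0
  col t1: 6·0 + 1·4 + -1·-4 + 4·-2 = 0
  col t2: 6·0 + 0·-3 + 1·0 + -1·0 + 4·0 + 0·3 + 0·-1 = 0
  col t3: 6·2 + 1·0 + -1·0 + 4·-3 = 0

y = (p0:6, p1:0, p2:1, p3:-1, p4:4, p5:0, p6:0)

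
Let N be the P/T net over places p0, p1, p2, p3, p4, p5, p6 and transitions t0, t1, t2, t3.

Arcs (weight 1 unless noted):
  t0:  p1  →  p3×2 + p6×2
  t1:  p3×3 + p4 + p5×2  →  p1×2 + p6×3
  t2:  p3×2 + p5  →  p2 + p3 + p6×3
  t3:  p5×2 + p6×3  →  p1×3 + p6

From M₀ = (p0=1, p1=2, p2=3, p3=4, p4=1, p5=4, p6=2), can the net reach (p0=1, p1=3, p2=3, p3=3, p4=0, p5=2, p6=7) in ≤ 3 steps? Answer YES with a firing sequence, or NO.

YES — reachable via ⟨t0, t1⟩ (2 firings)

step 1: fire t0:  (p0=1, p1=2, p2=3, p3=4, p4=1, p5=4, p6=2) → (p0=1, p1=1, p2=3, p3=6, p4=1, p5=4, p6=4)
step 2: fire t1:  (p0=1, p1=1, p2=3, p3=6, p4=1, p5=4, p6=4) → (p0=1, p1=3, p2=3, p3=3, p4=0, p5=2, p6=7)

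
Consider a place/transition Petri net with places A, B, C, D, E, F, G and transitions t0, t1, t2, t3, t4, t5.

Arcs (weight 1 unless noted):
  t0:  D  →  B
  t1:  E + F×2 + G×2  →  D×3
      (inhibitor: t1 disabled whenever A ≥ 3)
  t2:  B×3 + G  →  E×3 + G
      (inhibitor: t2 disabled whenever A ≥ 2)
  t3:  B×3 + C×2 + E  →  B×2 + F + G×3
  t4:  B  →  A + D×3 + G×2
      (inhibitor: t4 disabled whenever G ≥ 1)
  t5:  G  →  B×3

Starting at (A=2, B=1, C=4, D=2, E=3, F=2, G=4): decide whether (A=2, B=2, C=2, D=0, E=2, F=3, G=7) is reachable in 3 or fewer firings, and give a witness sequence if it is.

YES — reachable via ⟨t0, t0, t3⟩ (3 firings)

step 1: fire t0:  (A=2, B=1, C=4, D=2, E=3, F=2, G=4) → (A=2, B=2, C=4, D=1, E=3, F=2, G=4)
step 2: fire t0:  (A=2, B=2, C=4, D=1, E=3, F=2, G=4) → (A=2, B=3, C=4, D=0, E=3, F=2, G=4)
step 3: fire t3:  (A=2, B=3, C=4, D=0, E=3, F=2, G=4) → (A=2, B=2, C=2, D=0, E=2, F=3, G=7)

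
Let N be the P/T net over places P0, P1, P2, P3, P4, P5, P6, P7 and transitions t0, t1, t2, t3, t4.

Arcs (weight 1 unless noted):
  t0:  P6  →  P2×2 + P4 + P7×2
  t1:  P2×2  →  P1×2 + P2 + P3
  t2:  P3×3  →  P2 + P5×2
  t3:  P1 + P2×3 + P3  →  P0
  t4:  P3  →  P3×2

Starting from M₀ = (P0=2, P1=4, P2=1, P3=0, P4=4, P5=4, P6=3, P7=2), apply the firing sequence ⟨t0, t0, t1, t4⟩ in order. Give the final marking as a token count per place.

(P0=2, P1=6, P2=4, P3=2, P4=6, P5=4, P6=1, P7=6)

step 1: fire t0:  (P0=2, P1=4, P2=1, P3=0, P4=4, P5=4, P6=3, P7=2) → (P0=2, P1=4, P2=3, P3=0, P4=5, P5=4, P6=2, P7=4)
step 2: fire t0:  (P0=2, P1=4, P2=3, P3=0, P4=5, P5=4, P6=2, P7=4) → (P0=2, P1=4, P2=5, P3=0, P4=6, P5=4, P6=1, P7=6)
step 3: fire t1:  (P0=2, P1=4, P2=5, P3=0, P4=6, P5=4, P6=1, P7=6) → (P0=2, P1=6, P2=4, P3=1, P4=6, P5=4, P6=1, P7=6)
step 4: fire t4:  (P0=2, P1=6, P2=4, P3=1, P4=6, P5=4, P6=1, P7=6) → (P0=2, P1=6, P2=4, P3=2, P4=6, P5=4, P6=1, P7=6)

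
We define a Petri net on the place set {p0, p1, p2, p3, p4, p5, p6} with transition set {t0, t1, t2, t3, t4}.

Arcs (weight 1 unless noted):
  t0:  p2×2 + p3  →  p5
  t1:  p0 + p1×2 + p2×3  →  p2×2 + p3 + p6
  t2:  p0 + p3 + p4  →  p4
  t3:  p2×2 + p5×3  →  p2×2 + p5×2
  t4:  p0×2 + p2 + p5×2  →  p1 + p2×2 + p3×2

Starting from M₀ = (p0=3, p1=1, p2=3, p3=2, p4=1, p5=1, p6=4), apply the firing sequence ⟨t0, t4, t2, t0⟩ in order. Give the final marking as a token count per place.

step 1: fire t0:  (p0=3, p1=1, p2=3, p3=2, p4=1, p5=1, p6=4) → (p0=3, p1=1, p2=1, p3=1, p4=1, p5=2, p6=4)
step 2: fire t4:  (p0=3, p1=1, p2=1, p3=1, p4=1, p5=2, p6=4) → (p0=1, p1=2, p2=2, p3=3, p4=1, p5=0, p6=4)
step 3: fire t2:  (p0=1, p1=2, p2=2, p3=3, p4=1, p5=0, p6=4) → (p0=0, p1=2, p2=2, p3=2, p4=1, p5=0, p6=4)
step 4: fire t0:  (p0=0, p1=2, p2=2, p3=2, p4=1, p5=0, p6=4) → (p0=0, p1=2, p2=0, p3=1, p4=1, p5=1, p6=4)

(p0=0, p1=2, p2=0, p3=1, p4=1, p5=1, p6=4)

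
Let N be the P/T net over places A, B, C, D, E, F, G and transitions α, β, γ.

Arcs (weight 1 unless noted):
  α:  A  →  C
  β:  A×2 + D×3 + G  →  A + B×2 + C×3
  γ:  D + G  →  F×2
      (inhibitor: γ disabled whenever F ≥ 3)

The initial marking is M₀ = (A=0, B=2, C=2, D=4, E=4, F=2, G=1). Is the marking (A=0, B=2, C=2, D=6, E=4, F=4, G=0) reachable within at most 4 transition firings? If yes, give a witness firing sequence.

NO — not reachable within 4 firings

depth 0: 1 marking
depth 1: 2 markings reached so far
depth 2: 2 markings reached so far
(frontier empty at depth 2; search complete)
target is not among the 2 markings reachable within 4 steps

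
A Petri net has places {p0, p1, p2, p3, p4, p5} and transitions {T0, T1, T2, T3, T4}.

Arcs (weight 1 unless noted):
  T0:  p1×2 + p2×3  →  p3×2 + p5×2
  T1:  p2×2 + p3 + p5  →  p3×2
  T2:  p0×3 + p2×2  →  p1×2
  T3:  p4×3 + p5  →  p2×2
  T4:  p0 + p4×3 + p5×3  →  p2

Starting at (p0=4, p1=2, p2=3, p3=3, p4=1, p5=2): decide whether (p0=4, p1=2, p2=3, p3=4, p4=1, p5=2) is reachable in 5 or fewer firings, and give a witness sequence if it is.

depth 0: 1 marking
depth 1: 4 markings reached so far
depth 2: 4 markings reached so far
(frontier empty at depth 2; search complete)
target is not among the 4 markings reachable within 5 steps

NO — not reachable within 5 firings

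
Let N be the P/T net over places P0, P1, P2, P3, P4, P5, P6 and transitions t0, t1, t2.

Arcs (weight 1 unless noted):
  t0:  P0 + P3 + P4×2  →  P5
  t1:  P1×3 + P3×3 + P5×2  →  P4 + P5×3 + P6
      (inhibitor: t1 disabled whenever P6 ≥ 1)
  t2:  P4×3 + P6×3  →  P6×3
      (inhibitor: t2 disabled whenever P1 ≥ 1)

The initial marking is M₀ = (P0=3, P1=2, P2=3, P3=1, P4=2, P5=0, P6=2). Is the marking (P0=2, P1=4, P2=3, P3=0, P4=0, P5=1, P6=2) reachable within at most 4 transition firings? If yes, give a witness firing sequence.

NO — not reachable within 4 firings

depth 0: 1 marking
depth 1: 2 markings reached so far
depth 2: 2 markings reached so far
(frontier empty at depth 2; search complete)
target is not among the 2 markings reachable within 4 steps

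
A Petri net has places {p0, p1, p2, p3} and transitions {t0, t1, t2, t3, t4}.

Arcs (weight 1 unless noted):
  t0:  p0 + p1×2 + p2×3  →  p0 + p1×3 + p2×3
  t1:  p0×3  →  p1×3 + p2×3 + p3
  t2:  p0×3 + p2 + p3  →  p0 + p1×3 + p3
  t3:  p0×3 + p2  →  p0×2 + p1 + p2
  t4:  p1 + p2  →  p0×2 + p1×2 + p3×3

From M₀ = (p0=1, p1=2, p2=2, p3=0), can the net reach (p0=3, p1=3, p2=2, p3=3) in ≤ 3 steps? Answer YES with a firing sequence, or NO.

depth 0: 1 marking
depth 1: 2 markings reached so far
depth 2: 6 markings reached so far
depth 3: 8 markings reached so far
target is not among the 8 markings reachable within 3 steps

NO — not reachable within 3 firings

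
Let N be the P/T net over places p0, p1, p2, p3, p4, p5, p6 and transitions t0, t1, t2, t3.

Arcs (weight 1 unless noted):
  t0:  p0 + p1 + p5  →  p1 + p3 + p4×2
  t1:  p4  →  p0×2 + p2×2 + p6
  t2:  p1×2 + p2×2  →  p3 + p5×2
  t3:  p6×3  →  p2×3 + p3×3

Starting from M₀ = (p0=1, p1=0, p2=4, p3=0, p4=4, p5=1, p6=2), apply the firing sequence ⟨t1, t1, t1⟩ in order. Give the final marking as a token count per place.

(p0=7, p1=0, p2=10, p3=0, p4=1, p5=1, p6=5)

step 1: fire t1:  (p0=1, p1=0, p2=4, p3=0, p4=4, p5=1, p6=2) → (p0=3, p1=0, p2=6, p3=0, p4=3, p5=1, p6=3)
step 2: fire t1:  (p0=3, p1=0, p2=6, p3=0, p4=3, p5=1, p6=3) → (p0=5, p1=0, p2=8, p3=0, p4=2, p5=1, p6=4)
step 3: fire t1:  (p0=5, p1=0, p2=8, p3=0, p4=2, p5=1, p6=4) → (p0=7, p1=0, p2=10, p3=0, p4=1, p5=1, p6=5)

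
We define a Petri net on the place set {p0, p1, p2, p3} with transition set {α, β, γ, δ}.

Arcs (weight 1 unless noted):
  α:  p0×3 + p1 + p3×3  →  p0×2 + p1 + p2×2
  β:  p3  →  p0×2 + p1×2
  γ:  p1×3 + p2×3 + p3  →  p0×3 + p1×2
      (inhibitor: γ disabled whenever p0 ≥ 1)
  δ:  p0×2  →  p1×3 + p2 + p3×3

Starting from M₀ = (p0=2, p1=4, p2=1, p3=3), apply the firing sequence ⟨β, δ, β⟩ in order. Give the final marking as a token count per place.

(p0=4, p1=11, p2=2, p3=4)

step 1: fire β:  (p0=2, p1=4, p2=1, p3=3) → (p0=4, p1=6, p2=1, p3=2)
step 2: fire δ:  (p0=4, p1=6, p2=1, p3=2) → (p0=2, p1=9, p2=2, p3=5)
step 3: fire β:  (p0=2, p1=9, p2=2, p3=5) → (p0=4, p1=11, p2=2, p3=4)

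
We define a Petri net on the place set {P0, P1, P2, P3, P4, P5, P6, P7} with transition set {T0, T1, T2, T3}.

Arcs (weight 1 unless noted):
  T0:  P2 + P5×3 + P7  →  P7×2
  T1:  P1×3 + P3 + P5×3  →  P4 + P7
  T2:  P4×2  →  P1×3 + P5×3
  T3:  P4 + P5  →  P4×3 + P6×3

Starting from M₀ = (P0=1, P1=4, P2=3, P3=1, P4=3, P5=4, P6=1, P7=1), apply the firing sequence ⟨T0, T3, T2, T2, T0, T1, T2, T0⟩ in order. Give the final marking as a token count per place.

step 1: fire T0:  (P0=1, P1=4, P2=3, P3=1, P4=3, P5=4, P6=1, P7=1) → (P0=1, P1=4, P2=2, P3=1, P4=3, P5=1, P6=1, P7=2)
step 2: fire T3:  (P0=1, P1=4, P2=2, P3=1, P4=3, P5=1, P6=1, P7=2) → (P0=1, P1=4, P2=2, P3=1, P4=5, P5=0, P6=4, P7=2)
step 3: fire T2:  (P0=1, P1=4, P2=2, P3=1, P4=5, P5=0, P6=4, P7=2) → (P0=1, P1=7, P2=2, P3=1, P4=3, P5=3, P6=4, P7=2)
step 4: fire T2:  (P0=1, P1=7, P2=2, P3=1, P4=3, P5=3, P6=4, P7=2) → (P0=1, P1=10, P2=2, P3=1, P4=1, P5=6, P6=4, P7=2)
step 5: fire T0:  (P0=1, P1=10, P2=2, P3=1, P4=1, P5=6, P6=4, P7=2) → (P0=1, P1=10, P2=1, P3=1, P4=1, P5=3, P6=4, P7=3)
step 6: fire T1:  (P0=1, P1=10, P2=1, P3=1, P4=1, P5=3, P6=4, P7=3) → (P0=1, P1=7, P2=1, P3=0, P4=2, P5=0, P6=4, P7=4)
step 7: fire T2:  (P0=1, P1=7, P2=1, P3=0, P4=2, P5=0, P6=4, P7=4) → (P0=1, P1=10, P2=1, P3=0, P4=0, P5=3, P6=4, P7=4)
step 8: fire T0:  (P0=1, P1=10, P2=1, P3=0, P4=0, P5=3, P6=4, P7=4) → (P0=1, P1=10, P2=0, P3=0, P4=0, P5=0, P6=4, P7=5)

(P0=1, P1=10, P2=0, P3=0, P4=0, P5=0, P6=4, P7=5)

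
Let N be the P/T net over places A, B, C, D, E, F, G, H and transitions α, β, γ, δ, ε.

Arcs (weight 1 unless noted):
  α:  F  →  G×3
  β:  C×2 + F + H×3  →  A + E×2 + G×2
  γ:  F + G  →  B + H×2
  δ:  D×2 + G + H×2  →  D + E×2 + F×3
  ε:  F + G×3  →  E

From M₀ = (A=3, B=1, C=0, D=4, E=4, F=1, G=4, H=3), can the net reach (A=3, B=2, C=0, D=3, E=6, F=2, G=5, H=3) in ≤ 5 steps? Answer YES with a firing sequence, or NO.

YES — reachable via ⟨α, δ, γ⟩ (3 firings)

step 1: fire α:  (A=3, B=1, C=0, D=4, E=4, F=1, G=4, H=3) → (A=3, B=1, C=0, D=4, E=4, F=0, G=7, H=3)
step 2: fire δ:  (A=3, B=1, C=0, D=4, E=4, F=0, G=7, H=3) → (A=3, B=1, C=0, D=3, E=6, F=3, G=6, H=1)
step 3: fire γ:  (A=3, B=1, C=0, D=3, E=6, F=3, G=6, H=1) → (A=3, B=2, C=0, D=3, E=6, F=2, G=5, H=3)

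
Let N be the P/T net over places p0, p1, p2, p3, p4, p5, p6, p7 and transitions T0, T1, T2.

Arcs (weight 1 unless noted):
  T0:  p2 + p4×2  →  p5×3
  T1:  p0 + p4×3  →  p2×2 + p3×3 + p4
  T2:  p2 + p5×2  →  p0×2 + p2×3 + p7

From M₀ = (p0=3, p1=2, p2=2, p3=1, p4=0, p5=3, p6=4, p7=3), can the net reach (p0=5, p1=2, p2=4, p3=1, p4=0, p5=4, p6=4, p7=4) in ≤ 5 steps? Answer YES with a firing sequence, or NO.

NO — not reachable within 5 firings

depth 0: 1 marking
depth 1: 2 markings reached so far
depth 2: 2 markings reached so far
(frontier empty at depth 2; search complete)
target is not among the 2 markings reachable within 5 steps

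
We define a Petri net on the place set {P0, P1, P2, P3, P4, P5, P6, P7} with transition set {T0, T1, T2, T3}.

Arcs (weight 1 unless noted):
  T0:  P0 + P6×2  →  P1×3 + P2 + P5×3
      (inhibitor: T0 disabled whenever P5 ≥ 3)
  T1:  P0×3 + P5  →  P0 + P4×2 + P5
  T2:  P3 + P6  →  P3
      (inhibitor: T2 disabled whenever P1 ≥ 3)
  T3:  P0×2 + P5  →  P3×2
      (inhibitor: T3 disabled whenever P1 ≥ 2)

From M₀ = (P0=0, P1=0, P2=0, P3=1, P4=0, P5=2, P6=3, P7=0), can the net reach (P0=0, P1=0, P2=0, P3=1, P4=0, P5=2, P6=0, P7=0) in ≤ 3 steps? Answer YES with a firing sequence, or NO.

YES — reachable via ⟨T2, T2, T2⟩ (3 firings)

step 1: fire T2:  (P0=0, P1=0, P2=0, P3=1, P4=0, P5=2, P6=3, P7=0) → (P0=0, P1=0, P2=0, P3=1, P4=0, P5=2, P6=2, P7=0)
step 2: fire T2:  (P0=0, P1=0, P2=0, P3=1, P4=0, P5=2, P6=2, P7=0) → (P0=0, P1=0, P2=0, P3=1, P4=0, P5=2, P6=1, P7=0)
step 3: fire T2:  (P0=0, P1=0, P2=0, P3=1, P4=0, P5=2, P6=1, P7=0) → (P0=0, P1=0, P2=0, P3=1, P4=0, P5=2, P6=0, P7=0)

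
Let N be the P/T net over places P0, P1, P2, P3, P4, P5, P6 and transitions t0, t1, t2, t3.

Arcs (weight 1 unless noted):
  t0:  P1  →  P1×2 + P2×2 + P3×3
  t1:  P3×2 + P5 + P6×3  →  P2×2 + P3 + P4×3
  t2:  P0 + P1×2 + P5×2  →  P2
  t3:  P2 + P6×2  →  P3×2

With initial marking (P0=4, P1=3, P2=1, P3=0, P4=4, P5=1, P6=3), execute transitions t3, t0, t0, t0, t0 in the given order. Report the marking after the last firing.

(P0=4, P1=7, P2=8, P3=14, P4=4, P5=1, P6=1)

step 1: fire t3:  (P0=4, P1=3, P2=1, P3=0, P4=4, P5=1, P6=3) → (P0=4, P1=3, P2=0, P3=2, P4=4, P5=1, P6=1)
step 2: fire t0:  (P0=4, P1=3, P2=0, P3=2, P4=4, P5=1, P6=1) → (P0=4, P1=4, P2=2, P3=5, P4=4, P5=1, P6=1)
step 3: fire t0:  (P0=4, P1=4, P2=2, P3=5, P4=4, P5=1, P6=1) → (P0=4, P1=5, P2=4, P3=8, P4=4, P5=1, P6=1)
step 4: fire t0:  (P0=4, P1=5, P2=4, P3=8, P4=4, P5=1, P6=1) → (P0=4, P1=6, P2=6, P3=11, P4=4, P5=1, P6=1)
step 5: fire t0:  (P0=4, P1=6, P2=6, P3=11, P4=4, P5=1, P6=1) → (P0=4, P1=7, P2=8, P3=14, P4=4, P5=1, P6=1)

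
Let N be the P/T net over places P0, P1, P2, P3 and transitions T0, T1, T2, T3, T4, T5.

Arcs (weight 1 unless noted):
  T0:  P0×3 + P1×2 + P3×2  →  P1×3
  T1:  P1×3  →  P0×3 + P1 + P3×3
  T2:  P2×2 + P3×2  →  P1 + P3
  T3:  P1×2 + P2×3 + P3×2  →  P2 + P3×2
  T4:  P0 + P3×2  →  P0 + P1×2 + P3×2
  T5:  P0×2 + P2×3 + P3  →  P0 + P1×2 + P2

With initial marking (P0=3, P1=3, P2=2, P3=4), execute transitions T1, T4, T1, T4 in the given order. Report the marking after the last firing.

(P0=9, P1=3, P2=2, P3=10)

step 1: fire T1:  (P0=3, P1=3, P2=2, P3=4) → (P0=6, P1=1, P2=2, P3=7)
step 2: fire T4:  (P0=6, P1=1, P2=2, P3=7) → (P0=6, P1=3, P2=2, P3=7)
step 3: fire T1:  (P0=6, P1=3, P2=2, P3=7) → (P0=9, P1=1, P2=2, P3=10)
step 4: fire T4:  (P0=9, P1=1, P2=2, P3=10) → (P0=9, P1=3, P2=2, P3=10)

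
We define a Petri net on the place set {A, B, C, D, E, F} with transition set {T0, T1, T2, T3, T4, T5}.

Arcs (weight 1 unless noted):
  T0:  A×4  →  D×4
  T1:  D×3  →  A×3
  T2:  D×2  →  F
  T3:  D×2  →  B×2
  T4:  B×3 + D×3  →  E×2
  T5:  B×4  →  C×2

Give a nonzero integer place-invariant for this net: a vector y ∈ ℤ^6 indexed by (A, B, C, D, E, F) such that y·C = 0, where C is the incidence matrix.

y = (A:1, B:1, C:2, D:1, E:3, F:2)

Incidence matrix C (rows=places, cols=transitions):
       T0   T1   T2   T3   T4   T5
    A  -4    3    0    0    0    0
    B   0    0    0    2   -3   -4
    C   0    0    0    0    0    2
    D   4   -3   -2   -2   -3    0
    E   0    0    0    0    2    0
    F   0    0    1    0    0    0

Candidate y = [1, 1, 2, 1, 3, 2]; check y·C column-wise:
  col T0: 1·-4 + 1·0 + 2·0 + 1·4 + 3·0 + 2·0 = 0
  col T1: 1·3 + 1·0 + 2·0 + 1·-3 + 3·0 + 2·0 = 0
  col T2: 1·0 + 1·0 + 2·0 + 1·-2 + 3·0 + 2·1 = 0
  col T3: 1·0 + 1·2 + 2·0 + 1·-2 + 3·0 + 2·0 = 0
  col T4: 1·0 + 1·-3 + 2·0 + 1·-3 + 3·2 + 2·0 = 0
  col T5: 1·0 + 1·-4 + 2·2 + 1·0 + 3·0 + 2·0 = 0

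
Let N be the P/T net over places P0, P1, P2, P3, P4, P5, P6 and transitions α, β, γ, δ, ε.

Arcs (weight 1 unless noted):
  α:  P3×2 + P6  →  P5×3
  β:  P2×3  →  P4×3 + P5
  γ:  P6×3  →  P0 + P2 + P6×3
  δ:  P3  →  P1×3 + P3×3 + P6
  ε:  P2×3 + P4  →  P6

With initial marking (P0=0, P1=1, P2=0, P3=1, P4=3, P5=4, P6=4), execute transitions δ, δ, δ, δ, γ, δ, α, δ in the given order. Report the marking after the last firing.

step 1: fire δ:  (P0=0, P1=1, P2=0, P3=1, P4=3, P5=4, P6=4) → (P0=0, P1=4, P2=0, P3=3, P4=3, P5=4, P6=5)
step 2: fire δ:  (P0=0, P1=4, P2=0, P3=3, P4=3, P5=4, P6=5) → (P0=0, P1=7, P2=0, P3=5, P4=3, P5=4, P6=6)
step 3: fire δ:  (P0=0, P1=7, P2=0, P3=5, P4=3, P5=4, P6=6) → (P0=0, P1=10, P2=0, P3=7, P4=3, P5=4, P6=7)
step 4: fire δ:  (P0=0, P1=10, P2=0, P3=7, P4=3, P5=4, P6=7) → (P0=0, P1=13, P2=0, P3=9, P4=3, P5=4, P6=8)
step 5: fire γ:  (P0=0, P1=13, P2=0, P3=9, P4=3, P5=4, P6=8) → (P0=1, P1=13, P2=1, P3=9, P4=3, P5=4, P6=8)
step 6: fire δ:  (P0=1, P1=13, P2=1, P3=9, P4=3, P5=4, P6=8) → (P0=1, P1=16, P2=1, P3=11, P4=3, P5=4, P6=9)
step 7: fire α:  (P0=1, P1=16, P2=1, P3=11, P4=3, P5=4, P6=9) → (P0=1, P1=16, P2=1, P3=9, P4=3, P5=7, P6=8)
step 8: fire δ:  (P0=1, P1=16, P2=1, P3=9, P4=3, P5=7, P6=8) → (P0=1, P1=19, P2=1, P3=11, P4=3, P5=7, P6=9)

(P0=1, P1=19, P2=1, P3=11, P4=3, P5=7, P6=9)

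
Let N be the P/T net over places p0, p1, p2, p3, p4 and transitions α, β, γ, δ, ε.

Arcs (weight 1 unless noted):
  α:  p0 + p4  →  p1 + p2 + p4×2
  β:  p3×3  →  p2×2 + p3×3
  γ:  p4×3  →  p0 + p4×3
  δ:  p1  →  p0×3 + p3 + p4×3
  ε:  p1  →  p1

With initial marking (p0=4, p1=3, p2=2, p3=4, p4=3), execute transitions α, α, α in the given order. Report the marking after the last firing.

(p0=1, p1=6, p2=5, p3=4, p4=6)

step 1: fire α:  (p0=4, p1=3, p2=2, p3=4, p4=3) → (p0=3, p1=4, p2=3, p3=4, p4=4)
step 2: fire α:  (p0=3, p1=4, p2=3, p3=4, p4=4) → (p0=2, p1=5, p2=4, p3=4, p4=5)
step 3: fire α:  (p0=2, p1=5, p2=4, p3=4, p4=5) → (p0=1, p1=6, p2=5, p3=4, p4=6)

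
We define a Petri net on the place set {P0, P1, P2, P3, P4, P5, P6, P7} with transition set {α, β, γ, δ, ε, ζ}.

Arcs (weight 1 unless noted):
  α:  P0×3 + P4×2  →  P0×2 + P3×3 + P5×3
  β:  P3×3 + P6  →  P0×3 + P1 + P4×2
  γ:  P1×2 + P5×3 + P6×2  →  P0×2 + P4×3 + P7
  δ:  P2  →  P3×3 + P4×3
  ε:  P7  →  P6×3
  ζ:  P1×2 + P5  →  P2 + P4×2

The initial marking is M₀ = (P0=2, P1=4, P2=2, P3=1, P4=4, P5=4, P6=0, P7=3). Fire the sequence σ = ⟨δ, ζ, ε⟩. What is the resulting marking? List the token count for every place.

step 1: fire δ:  (P0=2, P1=4, P2=2, P3=1, P4=4, P5=4, P6=0, P7=3) → (P0=2, P1=4, P2=1, P3=4, P4=7, P5=4, P6=0, P7=3)
step 2: fire ζ:  (P0=2, P1=4, P2=1, P3=4, P4=7, P5=4, P6=0, P7=3) → (P0=2, P1=2, P2=2, P3=4, P4=9, P5=3, P6=0, P7=3)
step 3: fire ε:  (P0=2, P1=2, P2=2, P3=4, P4=9, P5=3, P6=0, P7=3) → (P0=2, P1=2, P2=2, P3=4, P4=9, P5=3, P6=3, P7=2)

(P0=2, P1=2, P2=2, P3=4, P4=9, P5=3, P6=3, P7=2)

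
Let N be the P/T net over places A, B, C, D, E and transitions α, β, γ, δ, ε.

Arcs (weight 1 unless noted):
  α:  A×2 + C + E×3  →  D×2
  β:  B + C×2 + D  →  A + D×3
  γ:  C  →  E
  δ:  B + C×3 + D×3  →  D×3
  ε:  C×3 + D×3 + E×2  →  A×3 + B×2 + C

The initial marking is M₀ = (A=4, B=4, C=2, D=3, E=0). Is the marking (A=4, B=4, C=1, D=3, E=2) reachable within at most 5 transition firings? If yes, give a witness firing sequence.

NO — not reachable within 5 firings

depth 0: 1 marking
depth 1: 3 markings reached so far
depth 2: 4 markings reached so far
depth 3: 4 markings reached so far
(frontier empty at depth 3; search complete)
target is not among the 4 markings reachable within 5 steps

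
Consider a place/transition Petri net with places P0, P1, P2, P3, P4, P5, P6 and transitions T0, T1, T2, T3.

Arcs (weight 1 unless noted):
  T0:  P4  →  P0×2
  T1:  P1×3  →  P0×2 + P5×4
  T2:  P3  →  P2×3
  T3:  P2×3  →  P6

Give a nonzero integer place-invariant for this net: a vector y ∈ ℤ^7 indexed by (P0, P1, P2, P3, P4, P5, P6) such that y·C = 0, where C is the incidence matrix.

y = (P0:3, P1:2, P2:0, P3:0, P4:6, P5:0, P6:0)

Incidence matrix C (rows=places, cols=transitions):
       T0   T1   T2   T3
   P0   2    2    0    0
   P1   0   -3    0    0
   P2   0    0    3   -3
   P3   0    0   -1    0
   P4  -1    0    0    0
   P5   0    4    0    0
   P6   0    0    0    1

Candidate y = [3, 2, 0, 0, 6, 0, 0]; check y·C column-wise:
  col T0: 3·2 + 2·0 + 6·-1 = 0
  col T1: 3·2 + 2·-3 + 6·0 + 0·4 = 0
  col T2: 3·0 + 2·0 + 0·3 + 0·-1 + 6·0 = 0
  col T3: 3·0 + 2·0 + 0·-3 + 6·0 + 0·1 = 0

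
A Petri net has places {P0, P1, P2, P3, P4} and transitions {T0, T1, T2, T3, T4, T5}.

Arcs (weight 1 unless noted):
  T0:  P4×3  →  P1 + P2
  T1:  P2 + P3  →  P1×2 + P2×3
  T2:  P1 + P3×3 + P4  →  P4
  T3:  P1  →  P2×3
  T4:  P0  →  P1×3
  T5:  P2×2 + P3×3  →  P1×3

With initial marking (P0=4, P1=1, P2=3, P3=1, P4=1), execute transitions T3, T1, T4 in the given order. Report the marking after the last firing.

(P0=3, P1=5, P2=8, P3=0, P4=1)

step 1: fire T3:  (P0=4, P1=1, P2=3, P3=1, P4=1) → (P0=4, P1=0, P2=6, P3=1, P4=1)
step 2: fire T1:  (P0=4, P1=0, P2=6, P3=1, P4=1) → (P0=4, P1=2, P2=8, P3=0, P4=1)
step 3: fire T4:  (P0=4, P1=2, P2=8, P3=0, P4=1) → (P0=3, P1=5, P2=8, P3=0, P4=1)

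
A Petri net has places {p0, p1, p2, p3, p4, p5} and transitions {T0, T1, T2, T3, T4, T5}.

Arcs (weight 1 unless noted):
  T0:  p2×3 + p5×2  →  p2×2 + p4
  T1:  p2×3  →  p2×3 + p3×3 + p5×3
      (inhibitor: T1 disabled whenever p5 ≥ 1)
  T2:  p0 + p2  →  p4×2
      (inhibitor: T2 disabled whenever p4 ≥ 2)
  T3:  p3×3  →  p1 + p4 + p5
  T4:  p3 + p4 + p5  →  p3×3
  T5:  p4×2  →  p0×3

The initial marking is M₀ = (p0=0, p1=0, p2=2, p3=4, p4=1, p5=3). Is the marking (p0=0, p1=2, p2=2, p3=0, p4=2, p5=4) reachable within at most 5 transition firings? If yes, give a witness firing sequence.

step 1: fire T3:  (p0=0, p1=0, p2=2, p3=4, p4=1, p5=3) → (p0=0, p1=1, p2=2, p3=1, p4=2, p5=4)
step 2: fire T4:  (p0=0, p1=1, p2=2, p3=1, p4=2, p5=4) → (p0=0, p1=1, p2=2, p3=3, p4=1, p5=3)
step 3: fire T3:  (p0=0, p1=1, p2=2, p3=3, p4=1, p5=3) → (p0=0, p1=2, p2=2, p3=0, p4=2, p5=4)

YES — reachable via ⟨T3, T4, T3⟩ (3 firings)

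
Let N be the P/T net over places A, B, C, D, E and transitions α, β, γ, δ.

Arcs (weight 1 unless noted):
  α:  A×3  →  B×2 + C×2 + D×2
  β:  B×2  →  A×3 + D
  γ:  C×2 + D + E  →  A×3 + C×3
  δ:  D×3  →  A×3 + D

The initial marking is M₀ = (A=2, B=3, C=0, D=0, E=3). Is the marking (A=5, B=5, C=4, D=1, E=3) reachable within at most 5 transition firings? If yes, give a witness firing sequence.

step 1: fire β:  (A=2, B=3, C=0, D=0, E=3) → (A=5, B=1, C=0, D=1, E=3)
step 2: fire α:  (A=5, B=1, C=0, D=1, E=3) → (A=2, B=3, C=2, D=3, E=3)
step 3: fire δ:  (A=2, B=3, C=2, D=3, E=3) → (A=5, B=3, C=2, D=1, E=3)
step 4: fire α:  (A=5, B=3, C=2, D=1, E=3) → (A=2, B=5, C=4, D=3, E=3)
step 5: fire δ:  (A=2, B=5, C=4, D=3, E=3) → (A=5, B=5, C=4, D=1, E=3)

YES — reachable via ⟨β, α, δ, α, δ⟩ (5 firings)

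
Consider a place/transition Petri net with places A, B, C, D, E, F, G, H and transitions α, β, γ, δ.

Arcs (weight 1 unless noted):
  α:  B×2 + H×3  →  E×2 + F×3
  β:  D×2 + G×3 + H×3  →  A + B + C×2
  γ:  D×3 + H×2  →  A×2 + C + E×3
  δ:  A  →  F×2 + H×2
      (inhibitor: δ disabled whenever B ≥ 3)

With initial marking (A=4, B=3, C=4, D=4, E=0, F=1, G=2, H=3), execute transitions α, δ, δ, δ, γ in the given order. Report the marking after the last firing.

(A=3, B=1, C=5, D=1, E=5, F=10, G=2, H=4)

step 1: fire α:  (A=4, B=3, C=4, D=4, E=0, F=1, G=2, H=3) → (A=4, B=1, C=4, D=4, E=2, F=4, G=2, H=0)
step 2: fire δ:  (A=4, B=1, C=4, D=4, E=2, F=4, G=2, H=0) → (A=3, B=1, C=4, D=4, E=2, F=6, G=2, H=2)
step 3: fire δ:  (A=3, B=1, C=4, D=4, E=2, F=6, G=2, H=2) → (A=2, B=1, C=4, D=4, E=2, F=8, G=2, H=4)
step 4: fire δ:  (A=2, B=1, C=4, D=4, E=2, F=8, G=2, H=4) → (A=1, B=1, C=4, D=4, E=2, F=10, G=2, H=6)
step 5: fire γ:  (A=1, B=1, C=4, D=4, E=2, F=10, G=2, H=6) → (A=3, B=1, C=5, D=1, E=5, F=10, G=2, H=4)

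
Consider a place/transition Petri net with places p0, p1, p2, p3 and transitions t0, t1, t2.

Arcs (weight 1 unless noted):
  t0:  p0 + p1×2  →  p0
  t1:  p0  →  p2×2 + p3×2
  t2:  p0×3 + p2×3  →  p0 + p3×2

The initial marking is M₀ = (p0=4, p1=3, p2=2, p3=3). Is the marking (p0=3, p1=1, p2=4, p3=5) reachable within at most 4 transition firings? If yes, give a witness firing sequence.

step 1: fire t0:  (p0=4, p1=3, p2=2, p3=3) → (p0=4, p1=1, p2=2, p3=3)
step 2: fire t1:  (p0=4, p1=1, p2=2, p3=3) → (p0=3, p1=1, p2=4, p3=5)

YES — reachable via ⟨t0, t1⟩ (2 firings)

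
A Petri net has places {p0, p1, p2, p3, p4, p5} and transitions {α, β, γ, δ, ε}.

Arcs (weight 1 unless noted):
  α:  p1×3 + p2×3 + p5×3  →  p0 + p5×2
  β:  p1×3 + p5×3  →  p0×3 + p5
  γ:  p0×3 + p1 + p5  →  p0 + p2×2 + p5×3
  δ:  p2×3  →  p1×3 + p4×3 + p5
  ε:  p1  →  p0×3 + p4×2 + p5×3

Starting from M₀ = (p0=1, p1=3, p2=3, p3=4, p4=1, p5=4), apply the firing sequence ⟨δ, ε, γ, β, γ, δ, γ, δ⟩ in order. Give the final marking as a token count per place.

step 1: fire δ:  (p0=1, p1=3, p2=3, p3=4, p4=1, p5=4) → (p0=1, p1=6, p2=0, p3=4, p4=4, p5=5)
step 2: fire ε:  (p0=1, p1=6, p2=0, p3=4, p4=4, p5=5) → (p0=4, p1=5, p2=0, p3=4, p4=6, p5=8)
step 3: fire γ:  (p0=4, p1=5, p2=0, p3=4, p4=6, p5=8) → (p0=2, p1=4, p2=2, p3=4, p4=6, p5=10)
step 4: fire β:  (p0=2, p1=4, p2=2, p3=4, p4=6, p5=10) → (p0=5, p1=1, p2=2, p3=4, p4=6, p5=8)
step 5: fire γ:  (p0=5, p1=1, p2=2, p3=4, p4=6, p5=8) → (p0=3, p1=0, p2=4, p3=4, p4=6, p5=10)
step 6: fire δ:  (p0=3, p1=0, p2=4, p3=4, p4=6, p5=10) → (p0=3, p1=3, p2=1, p3=4, p4=9, p5=11)
step 7: fire γ:  (p0=3, p1=3, p2=1, p3=4, p4=9, p5=11) → (p0=1, p1=2, p2=3, p3=4, p4=9, p5=13)
step 8: fire δ:  (p0=1, p1=2, p2=3, p3=4, p4=9, p5=13) → (p0=1, p1=5, p2=0, p3=4, p4=12, p5=14)

(p0=1, p1=5, p2=0, p3=4, p4=12, p5=14)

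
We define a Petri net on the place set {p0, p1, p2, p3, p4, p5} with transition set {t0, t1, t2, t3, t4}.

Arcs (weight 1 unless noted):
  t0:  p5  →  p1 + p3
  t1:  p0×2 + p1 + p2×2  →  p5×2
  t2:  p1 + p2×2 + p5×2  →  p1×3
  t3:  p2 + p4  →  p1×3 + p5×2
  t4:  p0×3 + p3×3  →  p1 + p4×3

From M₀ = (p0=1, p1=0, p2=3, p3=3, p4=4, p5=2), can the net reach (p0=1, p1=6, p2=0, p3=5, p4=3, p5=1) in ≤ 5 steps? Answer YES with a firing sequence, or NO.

depth 0: 1 marking
depth 1: 3 markings reached so far
depth 2: 7 markings reached so far
depth 3: 11 markings reached so far
depth 4: 15 markings reached so far
depth 5: 18 markings reached so far
target is not among the 18 markings reachable within 5 steps

NO — not reachable within 5 firings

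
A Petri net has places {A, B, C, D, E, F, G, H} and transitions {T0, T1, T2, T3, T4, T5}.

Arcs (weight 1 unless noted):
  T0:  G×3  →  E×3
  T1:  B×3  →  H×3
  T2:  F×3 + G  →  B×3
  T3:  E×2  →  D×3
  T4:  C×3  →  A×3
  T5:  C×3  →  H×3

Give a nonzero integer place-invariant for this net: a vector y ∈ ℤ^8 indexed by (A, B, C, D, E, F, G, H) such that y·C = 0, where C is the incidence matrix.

Incidence matrix C (rows=places, cols=transitions):
       T0   T1   T2   T3   T4   T5
    A   0    0    0    0    3    0
    B   0   -3    3    0    0    0
    C   0    0    0    0   -3   -3
    D   0    0    0    3    0    0
    E   3    0    0   -2    0    0
    F   0    0   -3    0    0    0
    G  -3    0   -1    0    0    0
    H   0    3    0    0    0    3

Candidate y = [0, 0, 0, 2, 3, -1, 3, 0]; check y·C column-wise:
  col T0: 2·0 + 3·3 + -1·0 + 3·-3 = 0
  col T1: 0·-3 + 2·0 + 3·0 + -1·0 + 3·0 + 0·3 = 0
  col T2: 0·3 + 2·0 + 3·0 + -1·-3 + 3·-1 = 0
  col T3: 2·3 + 3·-2 + -1·0 + 3·0 = 0
  col T4: 0·3 + 0·-3 + 2·0 + 3·0 + -1·0 + 3·0 = 0
  col T5: 0·-3 + 2·0 + 3·0 + -1·0 + 3·0 + 0·3 = 0

y = (A:0, B:0, C:0, D:2, E:3, F:-1, G:3, H:0)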